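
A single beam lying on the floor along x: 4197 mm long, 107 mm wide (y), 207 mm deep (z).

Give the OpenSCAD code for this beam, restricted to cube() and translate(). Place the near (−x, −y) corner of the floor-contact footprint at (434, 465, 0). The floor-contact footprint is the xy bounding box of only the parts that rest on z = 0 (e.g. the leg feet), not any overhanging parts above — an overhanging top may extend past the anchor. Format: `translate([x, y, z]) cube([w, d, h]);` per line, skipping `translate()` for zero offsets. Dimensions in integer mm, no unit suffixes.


translate([434, 465, 0]) cube([4197, 107, 207]);


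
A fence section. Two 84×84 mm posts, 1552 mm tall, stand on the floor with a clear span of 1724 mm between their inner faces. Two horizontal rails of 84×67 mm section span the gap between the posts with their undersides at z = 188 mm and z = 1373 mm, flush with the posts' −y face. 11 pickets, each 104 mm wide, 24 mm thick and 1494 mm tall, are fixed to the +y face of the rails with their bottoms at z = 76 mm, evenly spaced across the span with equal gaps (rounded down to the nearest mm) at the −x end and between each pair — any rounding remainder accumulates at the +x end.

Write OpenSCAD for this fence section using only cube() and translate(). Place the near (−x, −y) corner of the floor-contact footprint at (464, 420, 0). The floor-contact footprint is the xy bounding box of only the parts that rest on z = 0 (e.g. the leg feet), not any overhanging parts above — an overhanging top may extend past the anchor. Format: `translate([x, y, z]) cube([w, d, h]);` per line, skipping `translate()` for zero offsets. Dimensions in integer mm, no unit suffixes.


translate([464, 420, 0]) cube([84, 84, 1552]);
translate([2272, 420, 0]) cube([84, 84, 1552]);
translate([548, 420, 188]) cube([1724, 84, 67]);
translate([548, 420, 1373]) cube([1724, 84, 67]);
translate([596, 504, 76]) cube([104, 24, 1494]);
translate([748, 504, 76]) cube([104, 24, 1494]);
translate([900, 504, 76]) cube([104, 24, 1494]);
translate([1052, 504, 76]) cube([104, 24, 1494]);
translate([1204, 504, 76]) cube([104, 24, 1494]);
translate([1356, 504, 76]) cube([104, 24, 1494]);
translate([1508, 504, 76]) cube([104, 24, 1494]);
translate([1660, 504, 76]) cube([104, 24, 1494]);
translate([1812, 504, 76]) cube([104, 24, 1494]);
translate([1964, 504, 76]) cube([104, 24, 1494]);
translate([2116, 504, 76]) cube([104, 24, 1494]);


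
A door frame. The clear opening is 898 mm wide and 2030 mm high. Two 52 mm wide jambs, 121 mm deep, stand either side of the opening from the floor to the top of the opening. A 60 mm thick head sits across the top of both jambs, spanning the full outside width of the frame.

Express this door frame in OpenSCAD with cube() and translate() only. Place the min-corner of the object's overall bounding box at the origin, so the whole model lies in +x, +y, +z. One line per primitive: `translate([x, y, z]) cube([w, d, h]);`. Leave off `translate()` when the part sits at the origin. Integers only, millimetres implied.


cube([52, 121, 2030]);
translate([950, 0, 0]) cube([52, 121, 2030]);
translate([0, 0, 2030]) cube([1002, 121, 60]);


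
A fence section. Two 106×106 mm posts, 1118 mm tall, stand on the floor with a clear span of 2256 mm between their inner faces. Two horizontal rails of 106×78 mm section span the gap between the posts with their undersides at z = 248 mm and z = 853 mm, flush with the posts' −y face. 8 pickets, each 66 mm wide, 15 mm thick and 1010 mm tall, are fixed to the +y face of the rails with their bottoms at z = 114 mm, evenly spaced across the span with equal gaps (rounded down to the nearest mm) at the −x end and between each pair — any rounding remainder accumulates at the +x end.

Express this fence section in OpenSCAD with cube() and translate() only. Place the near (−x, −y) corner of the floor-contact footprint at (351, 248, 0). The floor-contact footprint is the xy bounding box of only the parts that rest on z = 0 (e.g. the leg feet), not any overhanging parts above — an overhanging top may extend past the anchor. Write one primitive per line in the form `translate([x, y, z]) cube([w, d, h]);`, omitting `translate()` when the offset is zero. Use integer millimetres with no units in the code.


translate([351, 248, 0]) cube([106, 106, 1118]);
translate([2713, 248, 0]) cube([106, 106, 1118]);
translate([457, 248, 248]) cube([2256, 106, 78]);
translate([457, 248, 853]) cube([2256, 106, 78]);
translate([649, 354, 114]) cube([66, 15, 1010]);
translate([907, 354, 114]) cube([66, 15, 1010]);
translate([1165, 354, 114]) cube([66, 15, 1010]);
translate([1423, 354, 114]) cube([66, 15, 1010]);
translate([1681, 354, 114]) cube([66, 15, 1010]);
translate([1939, 354, 114]) cube([66, 15, 1010]);
translate([2197, 354, 114]) cube([66, 15, 1010]);
translate([2455, 354, 114]) cube([66, 15, 1010]);


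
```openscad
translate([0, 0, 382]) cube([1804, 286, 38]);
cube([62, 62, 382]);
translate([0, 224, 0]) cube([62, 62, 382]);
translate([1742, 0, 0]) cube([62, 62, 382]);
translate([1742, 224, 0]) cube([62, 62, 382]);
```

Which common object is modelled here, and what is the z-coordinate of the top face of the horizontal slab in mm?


A bench. The seat-top height is 420 mm.

A long slab on four corner posts — a bench. The slab sits at z = 382 with thickness 38, so the top is 382 + 38 = 420 mm.


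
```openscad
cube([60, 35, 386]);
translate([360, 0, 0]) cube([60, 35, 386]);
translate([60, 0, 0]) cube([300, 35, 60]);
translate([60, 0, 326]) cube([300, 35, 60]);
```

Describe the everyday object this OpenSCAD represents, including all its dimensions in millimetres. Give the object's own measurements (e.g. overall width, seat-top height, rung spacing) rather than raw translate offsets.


A rectangular picture frame lying in the x–z plane (depth along y). The opening is 300 mm wide (x) by 266 mm tall (z), surrounded by a border 60 mm wide on all four sides. The frame is 35 mm deep and is made of two full-height vertical stiles with two horizontal rails fitted between them.


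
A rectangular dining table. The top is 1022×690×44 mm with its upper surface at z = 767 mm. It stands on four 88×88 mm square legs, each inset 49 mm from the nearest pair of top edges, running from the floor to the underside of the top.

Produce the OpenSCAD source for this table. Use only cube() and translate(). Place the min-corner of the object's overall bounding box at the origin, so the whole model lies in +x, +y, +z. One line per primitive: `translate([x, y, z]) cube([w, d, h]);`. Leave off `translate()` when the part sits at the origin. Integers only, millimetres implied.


// leg_h = 767 - 44 = 723
translate([0, 0, 723]) cube([1022, 690, 44]);
translate([49, 49, 0]) cube([88, 88, 723]);
translate([885, 49, 0]) cube([88, 88, 723]);
translate([49, 553, 0]) cube([88, 88, 723]);
translate([885, 553, 0]) cube([88, 88, 723]);


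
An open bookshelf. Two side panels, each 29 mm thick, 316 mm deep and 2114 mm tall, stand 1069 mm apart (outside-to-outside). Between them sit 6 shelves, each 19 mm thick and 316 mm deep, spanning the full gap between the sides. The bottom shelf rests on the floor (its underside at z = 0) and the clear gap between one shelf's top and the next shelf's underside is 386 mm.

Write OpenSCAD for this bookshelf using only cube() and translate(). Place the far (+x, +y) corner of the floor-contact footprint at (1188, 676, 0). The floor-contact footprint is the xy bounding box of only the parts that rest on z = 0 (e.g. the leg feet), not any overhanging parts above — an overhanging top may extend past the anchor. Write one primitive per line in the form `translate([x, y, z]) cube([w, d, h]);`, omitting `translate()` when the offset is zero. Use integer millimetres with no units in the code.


translate([119, 360, 0]) cube([29, 316, 2114]);
translate([1159, 360, 0]) cube([29, 316, 2114]);
translate([148, 360, 0]) cube([1011, 316, 19]);
translate([148, 360, 405]) cube([1011, 316, 19]);
translate([148, 360, 810]) cube([1011, 316, 19]);
translate([148, 360, 1215]) cube([1011, 316, 19]);
translate([148, 360, 1620]) cube([1011, 316, 19]);
translate([148, 360, 2025]) cube([1011, 316, 19]);


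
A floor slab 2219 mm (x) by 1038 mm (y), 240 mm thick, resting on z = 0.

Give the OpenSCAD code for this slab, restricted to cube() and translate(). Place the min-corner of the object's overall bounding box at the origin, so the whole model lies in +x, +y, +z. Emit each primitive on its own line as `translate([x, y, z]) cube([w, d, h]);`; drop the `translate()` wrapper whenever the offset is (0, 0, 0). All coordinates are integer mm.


cube([2219, 1038, 240]);


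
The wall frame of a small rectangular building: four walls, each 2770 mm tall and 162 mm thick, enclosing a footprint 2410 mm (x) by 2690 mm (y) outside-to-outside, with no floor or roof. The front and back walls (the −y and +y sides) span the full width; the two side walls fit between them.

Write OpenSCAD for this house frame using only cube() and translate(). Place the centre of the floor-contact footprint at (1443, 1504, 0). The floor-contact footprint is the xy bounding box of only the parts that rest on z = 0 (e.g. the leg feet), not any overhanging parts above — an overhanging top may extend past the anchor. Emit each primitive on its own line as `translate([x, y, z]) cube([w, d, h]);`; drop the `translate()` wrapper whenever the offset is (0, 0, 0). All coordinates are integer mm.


translate([238, 159, 0]) cube([2410, 162, 2770]);
translate([238, 2687, 0]) cube([2410, 162, 2770]);
translate([238, 321, 0]) cube([162, 2366, 2770]);
translate([2486, 321, 0]) cube([162, 2366, 2770]);


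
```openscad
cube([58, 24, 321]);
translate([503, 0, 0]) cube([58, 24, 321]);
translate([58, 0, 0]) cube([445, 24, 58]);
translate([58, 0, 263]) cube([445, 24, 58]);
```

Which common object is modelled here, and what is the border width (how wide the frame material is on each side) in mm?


A picture frame. The border width is 58 mm.

Four thin pieces enclosing a rectangular opening — a picture frame. The two full-height stiles are 321 mm tall; the top rail sits at z = 263 and is 58 mm tall, so the border above the opening is 321 − 263 = 58 mm, matching the stile x-width.


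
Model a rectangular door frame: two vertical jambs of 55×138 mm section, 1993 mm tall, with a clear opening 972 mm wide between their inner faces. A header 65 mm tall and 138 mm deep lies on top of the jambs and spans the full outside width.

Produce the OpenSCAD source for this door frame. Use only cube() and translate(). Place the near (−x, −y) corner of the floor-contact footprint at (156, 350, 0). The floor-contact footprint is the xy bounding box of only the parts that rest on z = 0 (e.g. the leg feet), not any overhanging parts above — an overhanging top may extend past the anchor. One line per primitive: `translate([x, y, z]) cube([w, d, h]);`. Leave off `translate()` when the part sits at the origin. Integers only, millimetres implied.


translate([156, 350, 0]) cube([55, 138, 1993]);
translate([1183, 350, 0]) cube([55, 138, 1993]);
translate([156, 350, 1993]) cube([1082, 138, 65]);


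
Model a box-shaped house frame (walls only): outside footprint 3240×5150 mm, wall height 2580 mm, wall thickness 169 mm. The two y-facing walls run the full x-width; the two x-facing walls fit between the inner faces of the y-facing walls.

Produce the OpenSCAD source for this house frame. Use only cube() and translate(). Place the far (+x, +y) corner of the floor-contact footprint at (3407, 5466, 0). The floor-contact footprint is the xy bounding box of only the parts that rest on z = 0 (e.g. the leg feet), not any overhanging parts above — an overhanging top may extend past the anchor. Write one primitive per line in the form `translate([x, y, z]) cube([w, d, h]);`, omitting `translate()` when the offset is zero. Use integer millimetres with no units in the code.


translate([167, 316, 0]) cube([3240, 169, 2580]);
translate([167, 5297, 0]) cube([3240, 169, 2580]);
translate([167, 485, 0]) cube([169, 4812, 2580]);
translate([3238, 485, 0]) cube([169, 4812, 2580]);


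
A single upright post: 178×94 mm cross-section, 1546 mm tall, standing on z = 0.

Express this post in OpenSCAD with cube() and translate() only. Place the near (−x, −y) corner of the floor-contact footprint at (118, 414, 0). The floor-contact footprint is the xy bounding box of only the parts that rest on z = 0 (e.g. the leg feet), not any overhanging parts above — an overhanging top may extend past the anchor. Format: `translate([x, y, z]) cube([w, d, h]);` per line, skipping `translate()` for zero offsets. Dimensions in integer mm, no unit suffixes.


translate([118, 414, 0]) cube([178, 94, 1546]);


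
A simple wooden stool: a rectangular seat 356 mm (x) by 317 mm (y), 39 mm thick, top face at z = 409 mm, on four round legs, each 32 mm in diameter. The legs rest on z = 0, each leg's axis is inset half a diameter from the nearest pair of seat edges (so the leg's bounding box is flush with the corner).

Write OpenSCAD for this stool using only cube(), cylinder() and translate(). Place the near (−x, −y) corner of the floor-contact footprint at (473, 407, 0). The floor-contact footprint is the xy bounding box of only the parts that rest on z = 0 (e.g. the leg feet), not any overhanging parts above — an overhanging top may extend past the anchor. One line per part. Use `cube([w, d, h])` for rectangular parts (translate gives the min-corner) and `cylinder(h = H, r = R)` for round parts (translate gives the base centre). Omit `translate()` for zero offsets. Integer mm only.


translate([473, 407, 370]) cube([356, 317, 39]);
translate([489, 423, 0]) cylinder(h = 370, r = 16);
translate([813, 423, 0]) cylinder(h = 370, r = 16);
translate([489, 708, 0]) cylinder(h = 370, r = 16);
translate([813, 708, 0]) cylinder(h = 370, r = 16);


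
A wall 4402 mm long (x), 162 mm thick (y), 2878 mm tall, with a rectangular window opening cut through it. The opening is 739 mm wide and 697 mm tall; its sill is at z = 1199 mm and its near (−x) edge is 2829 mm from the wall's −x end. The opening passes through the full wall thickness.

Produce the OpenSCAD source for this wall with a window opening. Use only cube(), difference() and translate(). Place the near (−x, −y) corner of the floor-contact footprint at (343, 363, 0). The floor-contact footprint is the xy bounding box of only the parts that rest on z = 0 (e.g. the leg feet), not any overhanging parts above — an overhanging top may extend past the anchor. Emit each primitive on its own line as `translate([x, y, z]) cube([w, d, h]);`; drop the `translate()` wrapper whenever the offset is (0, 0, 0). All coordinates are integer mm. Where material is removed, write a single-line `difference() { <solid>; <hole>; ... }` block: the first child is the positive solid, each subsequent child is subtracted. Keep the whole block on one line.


difference() { translate([343, 363, 0]) cube([4402, 162, 2878]); translate([3172, 363, 1199]) cube([739, 162, 697]); }


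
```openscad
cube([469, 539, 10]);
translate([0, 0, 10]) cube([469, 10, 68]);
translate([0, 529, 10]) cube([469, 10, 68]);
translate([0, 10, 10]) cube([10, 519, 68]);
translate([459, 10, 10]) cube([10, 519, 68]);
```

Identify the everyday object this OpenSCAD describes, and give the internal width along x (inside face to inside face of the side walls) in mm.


An open box. The internal width is 449 mm.

A 469×539 base slab with four walls standing on it — an open box. The base is 469 mm wide and the walls are 10 mm thick, so the internal width is 469 − 2 × 10 = 449 mm.


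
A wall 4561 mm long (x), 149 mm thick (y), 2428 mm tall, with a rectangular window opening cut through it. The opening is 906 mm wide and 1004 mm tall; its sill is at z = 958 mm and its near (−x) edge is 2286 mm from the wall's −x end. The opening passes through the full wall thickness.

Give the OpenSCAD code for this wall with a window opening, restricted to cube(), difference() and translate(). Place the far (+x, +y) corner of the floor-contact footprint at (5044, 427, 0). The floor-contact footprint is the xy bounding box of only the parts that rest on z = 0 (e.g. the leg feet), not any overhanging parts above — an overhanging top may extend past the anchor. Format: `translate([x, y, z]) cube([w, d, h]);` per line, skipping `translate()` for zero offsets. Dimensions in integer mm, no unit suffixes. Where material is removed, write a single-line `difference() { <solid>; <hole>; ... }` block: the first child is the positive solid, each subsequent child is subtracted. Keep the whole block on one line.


difference() { translate([483, 278, 0]) cube([4561, 149, 2428]); translate([2769, 278, 958]) cube([906, 149, 1004]); }


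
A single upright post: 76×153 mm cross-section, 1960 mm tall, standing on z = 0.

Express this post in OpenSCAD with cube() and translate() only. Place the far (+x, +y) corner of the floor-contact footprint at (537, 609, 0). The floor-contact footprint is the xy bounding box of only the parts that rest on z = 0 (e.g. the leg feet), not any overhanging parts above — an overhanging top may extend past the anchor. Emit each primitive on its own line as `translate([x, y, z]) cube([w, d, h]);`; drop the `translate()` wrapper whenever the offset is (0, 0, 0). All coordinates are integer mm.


translate([461, 456, 0]) cube([76, 153, 1960]);


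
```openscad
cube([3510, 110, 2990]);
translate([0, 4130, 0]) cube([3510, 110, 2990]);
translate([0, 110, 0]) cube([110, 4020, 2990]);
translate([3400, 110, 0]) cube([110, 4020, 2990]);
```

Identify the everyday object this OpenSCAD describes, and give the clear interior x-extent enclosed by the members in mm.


A house (or room) frame. The interior width is 3290 mm.

Four 2990 mm walls enclosing a rectangle with no floor or roof — a room or house frame. Outside width is 3510 mm and wall thickness is 110 mm, so the interior width is 3510 − 2 × 110 = 3290 mm.


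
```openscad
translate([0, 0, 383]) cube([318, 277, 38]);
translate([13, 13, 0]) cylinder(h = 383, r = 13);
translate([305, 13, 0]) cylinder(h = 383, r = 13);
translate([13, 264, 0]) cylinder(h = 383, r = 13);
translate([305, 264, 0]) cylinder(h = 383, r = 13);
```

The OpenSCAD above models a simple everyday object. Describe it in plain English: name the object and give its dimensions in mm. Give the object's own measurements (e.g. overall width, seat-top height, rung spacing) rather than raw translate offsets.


A simple wooden stool: a rectangular seat 318 mm (x) by 277 mm (y), 38 mm thick, top face at z = 421 mm, on four round legs, each 26 mm in diameter. The legs rest on z = 0, each leg's axis is inset half a diameter from the nearest pair of seat edges (so the leg's bounding box is flush with the corner).


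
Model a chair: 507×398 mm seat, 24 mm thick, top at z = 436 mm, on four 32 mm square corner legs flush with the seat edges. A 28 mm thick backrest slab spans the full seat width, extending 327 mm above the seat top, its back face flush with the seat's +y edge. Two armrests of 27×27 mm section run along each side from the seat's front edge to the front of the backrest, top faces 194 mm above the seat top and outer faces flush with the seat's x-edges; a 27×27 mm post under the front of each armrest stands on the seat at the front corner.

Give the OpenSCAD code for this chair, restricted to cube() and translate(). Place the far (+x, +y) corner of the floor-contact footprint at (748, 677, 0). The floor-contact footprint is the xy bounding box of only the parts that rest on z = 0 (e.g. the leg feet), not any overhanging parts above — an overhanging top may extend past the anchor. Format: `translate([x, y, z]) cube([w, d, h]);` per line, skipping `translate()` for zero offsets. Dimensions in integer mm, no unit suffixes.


translate([241, 279, 412]) cube([507, 398, 24]);
translate([241, 279, 0]) cube([32, 32, 412]);
translate([716, 279, 0]) cube([32, 32, 412]);
translate([241, 645, 0]) cube([32, 32, 412]);
translate([716, 645, 0]) cube([32, 32, 412]);
translate([241, 649, 436]) cube([507, 28, 327]);
translate([241, 279, 603]) cube([27, 370, 27]);
translate([721, 279, 603]) cube([27, 370, 27]);
translate([241, 279, 436]) cube([27, 27, 167]);
translate([721, 279, 436]) cube([27, 27, 167]);


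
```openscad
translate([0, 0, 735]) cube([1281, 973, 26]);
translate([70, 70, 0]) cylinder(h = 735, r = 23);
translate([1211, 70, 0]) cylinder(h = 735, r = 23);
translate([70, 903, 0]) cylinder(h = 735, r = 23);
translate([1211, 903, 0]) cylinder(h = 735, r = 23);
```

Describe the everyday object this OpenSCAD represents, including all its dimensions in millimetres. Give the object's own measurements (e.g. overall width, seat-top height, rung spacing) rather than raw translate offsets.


A table: top 1281 mm (x) × 973 mm (y), 26 mm thick, upper face at z = 761 mm, on four round legs of 46 mm diameter, each leg's bounding box inset 47 mm from the nearest pair of top edges from z = 0 to the bottom of the top.


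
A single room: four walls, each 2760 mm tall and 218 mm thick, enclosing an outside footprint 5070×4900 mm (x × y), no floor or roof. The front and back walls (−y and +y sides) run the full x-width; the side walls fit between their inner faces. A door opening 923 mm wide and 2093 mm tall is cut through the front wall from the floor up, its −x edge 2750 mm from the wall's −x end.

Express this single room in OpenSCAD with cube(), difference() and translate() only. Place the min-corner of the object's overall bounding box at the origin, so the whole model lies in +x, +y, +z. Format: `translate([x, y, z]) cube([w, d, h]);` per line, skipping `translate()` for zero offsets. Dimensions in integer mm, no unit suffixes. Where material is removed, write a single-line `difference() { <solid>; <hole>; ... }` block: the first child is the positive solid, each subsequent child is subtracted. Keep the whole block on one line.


difference() { cube([5070, 218, 2760]); translate([2750, 0, 0]) cube([923, 218, 2093]); }
translate([0, 4682, 0]) cube([5070, 218, 2760]);
translate([0, 218, 0]) cube([218, 4464, 2760]);
translate([4852, 218, 0]) cube([218, 4464, 2760]);


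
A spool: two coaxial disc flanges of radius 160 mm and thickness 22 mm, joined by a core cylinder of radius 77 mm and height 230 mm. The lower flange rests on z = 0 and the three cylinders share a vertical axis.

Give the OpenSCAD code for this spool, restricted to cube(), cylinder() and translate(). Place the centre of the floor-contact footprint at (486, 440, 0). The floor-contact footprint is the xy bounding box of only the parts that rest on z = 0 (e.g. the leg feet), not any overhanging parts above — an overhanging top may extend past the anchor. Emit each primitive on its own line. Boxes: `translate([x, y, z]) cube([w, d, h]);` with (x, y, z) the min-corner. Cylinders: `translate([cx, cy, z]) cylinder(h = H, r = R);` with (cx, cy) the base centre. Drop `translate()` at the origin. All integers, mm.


translate([486, 440, 0]) cylinder(h = 22, r = 160);
translate([486, 440, 22]) cylinder(h = 230, r = 77);
translate([486, 440, 252]) cylinder(h = 22, r = 160);


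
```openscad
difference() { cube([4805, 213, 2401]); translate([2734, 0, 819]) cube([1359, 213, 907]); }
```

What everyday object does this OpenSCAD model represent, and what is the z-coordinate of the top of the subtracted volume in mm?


A wall with a window opening. The window head height is 1726 mm.

A wall with a rectangular opening subtracted — a window. Sill at z = 819, opening 907 mm tall, so the head is at 819 + 907 = 1726 mm.


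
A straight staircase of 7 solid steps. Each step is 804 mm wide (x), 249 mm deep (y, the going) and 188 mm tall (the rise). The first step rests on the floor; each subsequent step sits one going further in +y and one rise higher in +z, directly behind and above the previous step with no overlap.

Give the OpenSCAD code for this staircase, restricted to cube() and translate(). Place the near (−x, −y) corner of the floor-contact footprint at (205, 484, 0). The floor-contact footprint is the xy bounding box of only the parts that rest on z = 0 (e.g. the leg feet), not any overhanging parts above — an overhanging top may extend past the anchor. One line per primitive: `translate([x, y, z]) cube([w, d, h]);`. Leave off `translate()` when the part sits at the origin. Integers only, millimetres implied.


translate([205, 484, 0]) cube([804, 249, 188]);
translate([205, 733, 188]) cube([804, 249, 188]);
translate([205, 982, 376]) cube([804, 249, 188]);
translate([205, 1231, 564]) cube([804, 249, 188]);
translate([205, 1480, 752]) cube([804, 249, 188]);
translate([205, 1729, 940]) cube([804, 249, 188]);
translate([205, 1978, 1128]) cube([804, 249, 188]);


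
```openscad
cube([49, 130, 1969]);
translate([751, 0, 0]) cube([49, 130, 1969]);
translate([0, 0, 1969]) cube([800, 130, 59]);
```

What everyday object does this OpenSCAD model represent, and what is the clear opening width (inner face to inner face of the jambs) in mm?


A door frame. The clear opening width is 702 mm.

Two 1969 mm tall posts with a header on top — a door frame. The left jamb is 49 mm wide at x = 0; the right jamb starts at x = 751. The clear opening is 751 − 49 = 702 mm.


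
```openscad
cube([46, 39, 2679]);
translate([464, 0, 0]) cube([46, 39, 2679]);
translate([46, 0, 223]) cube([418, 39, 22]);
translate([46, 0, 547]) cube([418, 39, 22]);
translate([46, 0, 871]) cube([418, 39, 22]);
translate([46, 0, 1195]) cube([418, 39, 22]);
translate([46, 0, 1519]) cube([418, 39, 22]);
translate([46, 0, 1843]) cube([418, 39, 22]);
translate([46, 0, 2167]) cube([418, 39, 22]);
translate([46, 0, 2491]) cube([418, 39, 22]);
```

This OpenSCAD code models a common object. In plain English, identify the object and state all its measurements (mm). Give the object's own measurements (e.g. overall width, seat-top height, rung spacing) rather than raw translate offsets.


A straight ladder. Two 46×39 mm vertical rails, 2679 mm tall, stand 510 mm apart (outside-to-outside) with their front faces coplanar on the −y side. 8 rungs, each 39 mm deep and 22 mm tall, span between the inner faces of the rails, front faces flush with the rails. The lowest rung's underside is at z = 223 mm and rungs are spaced 324 mm apart (underside to underside).


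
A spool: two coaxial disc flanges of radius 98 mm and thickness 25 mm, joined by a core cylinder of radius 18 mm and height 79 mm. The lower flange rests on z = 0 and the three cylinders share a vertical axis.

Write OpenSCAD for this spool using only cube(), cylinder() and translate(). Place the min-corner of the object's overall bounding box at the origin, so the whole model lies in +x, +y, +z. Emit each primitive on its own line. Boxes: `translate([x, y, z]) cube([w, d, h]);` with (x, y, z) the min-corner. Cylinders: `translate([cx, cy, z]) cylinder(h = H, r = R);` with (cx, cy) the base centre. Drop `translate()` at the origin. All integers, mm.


translate([98, 98, 0]) cylinder(h = 25, r = 98);
translate([98, 98, 25]) cylinder(h = 79, r = 18);
translate([98, 98, 104]) cylinder(h = 25, r = 98);


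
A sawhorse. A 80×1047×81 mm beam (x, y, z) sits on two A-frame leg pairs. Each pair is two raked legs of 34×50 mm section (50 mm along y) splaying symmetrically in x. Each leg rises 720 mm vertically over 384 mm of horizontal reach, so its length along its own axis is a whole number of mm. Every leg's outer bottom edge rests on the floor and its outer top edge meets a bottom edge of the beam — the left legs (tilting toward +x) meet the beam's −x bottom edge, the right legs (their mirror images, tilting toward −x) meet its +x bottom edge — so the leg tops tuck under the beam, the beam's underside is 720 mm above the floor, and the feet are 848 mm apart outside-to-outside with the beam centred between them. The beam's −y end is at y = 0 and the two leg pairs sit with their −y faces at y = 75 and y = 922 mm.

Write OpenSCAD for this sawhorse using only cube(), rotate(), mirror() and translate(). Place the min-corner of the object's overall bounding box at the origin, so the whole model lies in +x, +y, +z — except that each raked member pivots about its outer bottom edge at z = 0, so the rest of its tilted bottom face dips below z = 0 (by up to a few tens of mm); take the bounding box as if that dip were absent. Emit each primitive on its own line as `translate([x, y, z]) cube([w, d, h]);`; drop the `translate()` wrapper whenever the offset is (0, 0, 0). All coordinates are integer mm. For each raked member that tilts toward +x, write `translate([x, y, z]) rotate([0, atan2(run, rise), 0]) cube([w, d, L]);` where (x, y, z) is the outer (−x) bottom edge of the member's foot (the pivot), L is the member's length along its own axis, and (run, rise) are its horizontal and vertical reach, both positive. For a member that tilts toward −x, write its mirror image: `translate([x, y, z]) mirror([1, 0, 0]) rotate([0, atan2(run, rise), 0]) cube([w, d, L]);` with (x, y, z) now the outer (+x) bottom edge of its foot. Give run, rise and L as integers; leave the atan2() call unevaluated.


translate([384, 0, 720]) cube([80, 1047, 81]);
translate([0, 75, 0]) rotate([0, atan2(384, 720), 0]) cube([34, 50, 816]);
translate([848, 75, 0]) mirror([1, 0, 0]) rotate([0, atan2(384, 720), 0]) cube([34, 50, 816]);
translate([0, 922, 0]) rotate([0, atan2(384, 720), 0]) cube([34, 50, 816]);
translate([848, 922, 0]) mirror([1, 0, 0]) rotate([0, atan2(384, 720), 0]) cube([34, 50, 816]);


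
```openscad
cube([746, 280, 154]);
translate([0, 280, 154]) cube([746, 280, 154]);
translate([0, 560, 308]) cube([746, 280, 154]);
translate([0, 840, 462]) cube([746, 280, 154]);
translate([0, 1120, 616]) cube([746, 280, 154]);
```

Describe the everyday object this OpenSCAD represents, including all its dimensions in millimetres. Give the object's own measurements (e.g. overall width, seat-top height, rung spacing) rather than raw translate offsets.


A straight staircase of 5 solid steps. Each step is 746 mm wide (x), 280 mm deep (y, the going) and 154 mm tall (the rise). The first step rests on the floor; each subsequent step sits one going further in +y and one rise higher in +z, directly behind and above the previous step with no overlap.


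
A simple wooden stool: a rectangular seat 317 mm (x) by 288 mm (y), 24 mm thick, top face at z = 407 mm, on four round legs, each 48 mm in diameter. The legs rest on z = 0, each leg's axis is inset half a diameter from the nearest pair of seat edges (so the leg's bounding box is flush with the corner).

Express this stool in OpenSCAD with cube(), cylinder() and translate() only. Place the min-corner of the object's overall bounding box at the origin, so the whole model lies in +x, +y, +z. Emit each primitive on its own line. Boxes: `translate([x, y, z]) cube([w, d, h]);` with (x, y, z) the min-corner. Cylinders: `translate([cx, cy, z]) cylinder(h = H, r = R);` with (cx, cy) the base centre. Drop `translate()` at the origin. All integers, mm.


translate([0, 0, 383]) cube([317, 288, 24]);
translate([24, 24, 0]) cylinder(h = 383, r = 24);
translate([293, 24, 0]) cylinder(h = 383, r = 24);
translate([24, 264, 0]) cylinder(h = 383, r = 24);
translate([293, 264, 0]) cylinder(h = 383, r = 24);


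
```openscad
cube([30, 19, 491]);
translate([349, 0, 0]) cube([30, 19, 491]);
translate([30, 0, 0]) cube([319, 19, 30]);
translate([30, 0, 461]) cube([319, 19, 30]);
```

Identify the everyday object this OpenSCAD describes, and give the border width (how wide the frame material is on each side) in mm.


A picture frame. The border width is 30 mm.

Four thin pieces enclosing a rectangular opening — a picture frame. The two full-height stiles are 491 mm tall; the top rail sits at z = 461 and is 30 mm tall, so the border above the opening is 491 − 461 = 30 mm, matching the stile x-width.


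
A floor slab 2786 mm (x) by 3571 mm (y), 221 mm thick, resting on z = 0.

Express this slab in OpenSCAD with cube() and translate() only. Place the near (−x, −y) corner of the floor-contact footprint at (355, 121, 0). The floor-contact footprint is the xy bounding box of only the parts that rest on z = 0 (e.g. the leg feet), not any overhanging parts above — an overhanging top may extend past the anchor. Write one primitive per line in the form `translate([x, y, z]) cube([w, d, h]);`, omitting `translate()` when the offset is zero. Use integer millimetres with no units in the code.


translate([355, 121, 0]) cube([2786, 3571, 221]);


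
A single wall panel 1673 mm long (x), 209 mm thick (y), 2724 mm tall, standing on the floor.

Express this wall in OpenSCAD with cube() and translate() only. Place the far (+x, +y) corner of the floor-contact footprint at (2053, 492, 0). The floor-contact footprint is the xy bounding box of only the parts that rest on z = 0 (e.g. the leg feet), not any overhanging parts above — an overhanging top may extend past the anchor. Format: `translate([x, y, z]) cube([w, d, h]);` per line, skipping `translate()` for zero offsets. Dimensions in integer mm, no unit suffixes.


translate([380, 283, 0]) cube([1673, 209, 2724]);


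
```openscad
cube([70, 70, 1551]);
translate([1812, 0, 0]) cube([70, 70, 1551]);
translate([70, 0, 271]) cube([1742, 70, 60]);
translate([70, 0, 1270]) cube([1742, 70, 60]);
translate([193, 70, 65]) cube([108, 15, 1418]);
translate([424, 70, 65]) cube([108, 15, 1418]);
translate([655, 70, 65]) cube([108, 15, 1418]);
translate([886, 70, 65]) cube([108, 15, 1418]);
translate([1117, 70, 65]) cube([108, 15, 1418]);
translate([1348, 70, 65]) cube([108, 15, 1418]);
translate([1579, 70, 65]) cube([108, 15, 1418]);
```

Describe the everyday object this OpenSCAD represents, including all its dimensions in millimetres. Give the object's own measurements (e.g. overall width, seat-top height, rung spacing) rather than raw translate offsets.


A fence section. Two 70×70 mm posts, 1551 mm tall, stand on the floor with a clear span of 1742 mm between their inner faces. Two horizontal rails of 70×60 mm section span the gap between the posts with their undersides at z = 271 mm and z = 1270 mm, flush with the posts' −y face. 7 pickets, each 108 mm wide, 15 mm thick and 1418 mm tall, are fixed to the +y face of the rails with their bottoms at z = 65 mm, spaced across the span with a 123 mm gap after the −x post and between neighbouring pickets, with 125 mm left before the +x post.


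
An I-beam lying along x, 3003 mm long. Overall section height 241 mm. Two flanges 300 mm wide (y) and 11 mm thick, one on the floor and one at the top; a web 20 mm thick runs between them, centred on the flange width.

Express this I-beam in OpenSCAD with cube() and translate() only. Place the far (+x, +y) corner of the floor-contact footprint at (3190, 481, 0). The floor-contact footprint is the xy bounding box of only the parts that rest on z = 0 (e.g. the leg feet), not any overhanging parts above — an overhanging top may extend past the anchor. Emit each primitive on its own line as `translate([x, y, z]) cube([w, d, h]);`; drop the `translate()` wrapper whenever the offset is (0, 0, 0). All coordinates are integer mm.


translate([187, 181, 0]) cube([3003, 300, 11]);
translate([187, 321, 11]) cube([3003, 20, 219]);
translate([187, 181, 230]) cube([3003, 300, 11]);


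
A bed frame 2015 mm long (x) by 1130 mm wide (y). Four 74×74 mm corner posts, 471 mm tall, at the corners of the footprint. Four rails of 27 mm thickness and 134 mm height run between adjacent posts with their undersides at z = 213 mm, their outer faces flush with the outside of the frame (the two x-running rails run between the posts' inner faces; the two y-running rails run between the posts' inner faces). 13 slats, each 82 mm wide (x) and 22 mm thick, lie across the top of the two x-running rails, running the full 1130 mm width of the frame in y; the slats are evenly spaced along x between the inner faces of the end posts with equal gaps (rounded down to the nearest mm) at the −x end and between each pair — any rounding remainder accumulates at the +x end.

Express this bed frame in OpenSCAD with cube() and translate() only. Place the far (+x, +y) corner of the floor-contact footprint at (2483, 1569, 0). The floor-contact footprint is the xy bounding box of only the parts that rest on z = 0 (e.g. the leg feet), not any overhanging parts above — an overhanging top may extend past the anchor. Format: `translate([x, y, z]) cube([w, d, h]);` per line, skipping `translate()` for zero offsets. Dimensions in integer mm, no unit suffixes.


// slat z = rail_z + rail_h = 213 + 134 = 347
// slat gap = ⌊(1867 − 13·82) / 14⌋ = 57
translate([468, 439, 0]) cube([74, 74, 471]);
translate([468, 1495, 0]) cube([74, 74, 471]);
translate([2409, 439, 0]) cube([74, 74, 471]);
translate([2409, 1495, 0]) cube([74, 74, 471]);
translate([542, 439, 213]) cube([1867, 27, 134]);
translate([542, 1542, 213]) cube([1867, 27, 134]);
translate([468, 513, 213]) cube([27, 982, 134]);
translate([2456, 513, 213]) cube([27, 982, 134]);
translate([599, 439, 347]) cube([82, 1130, 22]);
translate([738, 439, 347]) cube([82, 1130, 22]);
translate([877, 439, 347]) cube([82, 1130, 22]);
translate([1016, 439, 347]) cube([82, 1130, 22]);
translate([1155, 439, 347]) cube([82, 1130, 22]);
translate([1294, 439, 347]) cube([82, 1130, 22]);
translate([1433, 439, 347]) cube([82, 1130, 22]);
translate([1572, 439, 347]) cube([82, 1130, 22]);
translate([1711, 439, 347]) cube([82, 1130, 22]);
translate([1850, 439, 347]) cube([82, 1130, 22]);
translate([1989, 439, 347]) cube([82, 1130, 22]);
translate([2128, 439, 347]) cube([82, 1130, 22]);
translate([2267, 439, 347]) cube([82, 1130, 22]);


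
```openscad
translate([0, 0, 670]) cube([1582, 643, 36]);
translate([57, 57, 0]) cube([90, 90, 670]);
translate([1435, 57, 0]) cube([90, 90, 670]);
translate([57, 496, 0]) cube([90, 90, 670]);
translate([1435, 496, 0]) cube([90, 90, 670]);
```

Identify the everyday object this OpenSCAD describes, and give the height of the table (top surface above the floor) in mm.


A table. The table height is 706 mm.

A 1582×643×36 slab sits at z = 670 on four 90 mm square posts — a table. The top surface is at 670 + 36 = 706 mm.


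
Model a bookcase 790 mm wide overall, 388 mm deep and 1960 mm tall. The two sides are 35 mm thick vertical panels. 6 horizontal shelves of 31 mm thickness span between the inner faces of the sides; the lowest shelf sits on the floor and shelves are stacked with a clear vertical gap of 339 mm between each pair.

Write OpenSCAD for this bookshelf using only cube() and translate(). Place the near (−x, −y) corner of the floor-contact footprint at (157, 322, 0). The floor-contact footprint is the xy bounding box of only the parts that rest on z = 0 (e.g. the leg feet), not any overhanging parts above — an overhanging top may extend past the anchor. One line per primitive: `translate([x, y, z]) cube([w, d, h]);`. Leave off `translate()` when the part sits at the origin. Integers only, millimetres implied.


translate([157, 322, 0]) cube([35, 388, 1960]);
translate([912, 322, 0]) cube([35, 388, 1960]);
translate([192, 322, 0]) cube([720, 388, 31]);
translate([192, 322, 370]) cube([720, 388, 31]);
translate([192, 322, 740]) cube([720, 388, 31]);
translate([192, 322, 1110]) cube([720, 388, 31]);
translate([192, 322, 1480]) cube([720, 388, 31]);
translate([192, 322, 1850]) cube([720, 388, 31]);


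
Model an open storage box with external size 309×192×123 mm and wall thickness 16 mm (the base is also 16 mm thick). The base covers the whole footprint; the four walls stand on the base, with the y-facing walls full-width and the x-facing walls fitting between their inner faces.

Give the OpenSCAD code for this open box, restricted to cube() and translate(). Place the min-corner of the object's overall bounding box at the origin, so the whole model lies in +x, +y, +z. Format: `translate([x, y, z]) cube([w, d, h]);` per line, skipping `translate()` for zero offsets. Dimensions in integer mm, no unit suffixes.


cube([309, 192, 16]);
translate([0, 0, 16]) cube([309, 16, 107]);
translate([0, 176, 16]) cube([309, 16, 107]);
translate([0, 16, 16]) cube([16, 160, 107]);
translate([293, 16, 16]) cube([16, 160, 107]);
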